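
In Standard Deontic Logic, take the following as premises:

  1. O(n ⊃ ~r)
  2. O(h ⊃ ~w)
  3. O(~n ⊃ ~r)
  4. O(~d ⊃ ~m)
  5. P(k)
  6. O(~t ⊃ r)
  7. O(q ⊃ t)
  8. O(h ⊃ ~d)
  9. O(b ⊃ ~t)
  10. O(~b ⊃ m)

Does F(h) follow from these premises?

Yes

Premises 1 and 3 cover both cases: O(n ⊃ ~r) and O(~n ⊃ ~r). Since n ∨ ~n is a tautology, O(~r) follows.
Premise 6 is O(~t ⊃ r); contrapositively O(~r ⊃ t). Since O(~r) holds, K gives O(t).
Premise 9 is O(b ⊃ ~t); contrapositively O(t ⊃ ~b). Since O(t) holds, K gives O(~b).
Premise 10 is O(~b ⊃ m); since O(~b), deontic closure gives O(m).
Premise 4 is O(~d ⊃ ~m); contrapositively O(m ⊃ d). Since O(m) holds, K gives O(d).
Premise 8 is O(h ⊃ ~d); contrapositively O(d ⊃ ~h). Since O(d) holds, K gives O(~h).
Premises 2, 5, 7 do not contribute to this derivation.
So O(~h) holds, i.e. F(h). The claim follows.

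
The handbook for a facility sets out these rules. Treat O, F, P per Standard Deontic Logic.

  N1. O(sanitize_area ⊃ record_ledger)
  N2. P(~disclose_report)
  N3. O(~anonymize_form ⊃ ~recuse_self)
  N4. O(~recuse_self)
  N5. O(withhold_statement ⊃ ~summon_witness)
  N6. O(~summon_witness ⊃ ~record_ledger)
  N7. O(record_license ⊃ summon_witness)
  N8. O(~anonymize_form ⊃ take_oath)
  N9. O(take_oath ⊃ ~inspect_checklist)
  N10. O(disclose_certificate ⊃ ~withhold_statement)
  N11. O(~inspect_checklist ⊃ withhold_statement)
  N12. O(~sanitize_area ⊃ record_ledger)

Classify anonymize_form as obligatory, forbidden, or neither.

Premises 1 and 12 cover both cases: O(sanitize_area ⊃ record_ledger) and O(~sanitize_area ⊃ record_ledger). Since sanitize_area ∨ ~sanitize_area is a tautology, O(record_ledger) follows.
Premise 6 is O(~summon_witness ⊃ ~record_ledger); contrapositively O(record_ledger ⊃ summon_witness). Since O(record_ledger) holds, K gives O(summon_witness).
Premise 5 is O(withhold_statement ⊃ ~summon_witness); contrapositively O(summon_witness ⊃ ~withhold_statement). Since O(summon_witness) holds, K gives O(~withhold_statement).
Premise 11, O(~inspect_checklist ⊃ withhold_statement), contraposes to O(~withhold_statement ⊃ inspect_checklist); with O(~withhold_statement) we get O(inspect_checklist).
Premise 9 is O(take_oath ⊃ ~inspect_checklist); contrapositively O(inspect_checklist ⊃ ~take_oath). Since O(inspect_checklist) holds, K gives O(~take_oath).
Premise 8 is O(~anonymize_form ⊃ take_oath); contrapositively O(~take_oath ⊃ anonymize_form). Since O(~take_oath) holds, K gives O(anonymize_form).
Premises 2, 3, 4, 7, 10 do not contribute to this derivation.
Hence anonymize_form is obligatory.

Obligatory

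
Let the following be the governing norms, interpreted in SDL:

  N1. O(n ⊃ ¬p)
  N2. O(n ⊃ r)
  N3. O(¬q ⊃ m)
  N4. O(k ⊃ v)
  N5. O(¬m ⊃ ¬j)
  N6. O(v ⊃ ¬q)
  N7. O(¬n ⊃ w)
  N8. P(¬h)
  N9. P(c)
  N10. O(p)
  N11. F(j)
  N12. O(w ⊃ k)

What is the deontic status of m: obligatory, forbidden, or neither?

Premise 10 gives O(p).
Premise 1 is O(n ⊃ ¬p); contrapositively O(p ⊃ ¬n). Since O(p) holds, K gives O(¬n).
Applying K to premise 7 (O(¬n ⊃ w)) and O(¬n) yields O(w).
Applying K to premise 12 (O(w ⊃ k)) and O(w) yields O(k).
With premise 4, O(k ⊃ v), the K-axiom yields O(v).
Applying K to premise 6 (O(v ⊃ ¬q)) and O(v) yields O(¬q).
Applying K to premise 3 (O(¬q ⊃ m)) and O(¬q) yields O(m).
Premises 2, 5, 8, 9, 11 do not contribute to this derivation.
Hence m is obligatory.

Obligatory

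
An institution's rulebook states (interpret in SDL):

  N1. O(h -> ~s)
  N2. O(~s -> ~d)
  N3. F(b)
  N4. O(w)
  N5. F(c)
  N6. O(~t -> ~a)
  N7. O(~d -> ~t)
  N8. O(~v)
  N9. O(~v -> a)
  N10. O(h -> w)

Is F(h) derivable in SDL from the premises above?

Premise 8 gives O(~v).
With premise 9, O(~v -> a), the K-axiom yields O(a).
Premise 6 is O(~t -> ~a); contrapositively O(a -> t). Since O(a) holds, K gives O(t).
Premise 7 is O(~d -> ~t); contrapositively O(t -> d). Since O(t) holds, K gives O(d).
Premise 2 is O(~s -> ~d); contrapositively O(d -> s). Since O(d) holds, K gives O(s).
Premise 1, O(h -> ~s), contraposes to O(s -> ~h); with O(s) we get O(~h).
Premises 3, 4, 5, 10 do not contribute to this derivation.
So O(~h) holds, i.e. F(h). The claim follows.

Yes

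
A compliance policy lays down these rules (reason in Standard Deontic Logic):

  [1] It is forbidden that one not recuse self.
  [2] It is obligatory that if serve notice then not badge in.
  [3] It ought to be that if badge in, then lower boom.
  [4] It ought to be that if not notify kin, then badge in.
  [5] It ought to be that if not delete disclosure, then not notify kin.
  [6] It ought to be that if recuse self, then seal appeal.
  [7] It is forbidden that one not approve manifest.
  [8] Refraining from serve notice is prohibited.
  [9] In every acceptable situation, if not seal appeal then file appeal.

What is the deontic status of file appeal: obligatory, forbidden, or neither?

Neither

Premise 9 is O(¬seal_appeal → file_appeal), but O(¬seal_appeal) is not derivable from the premises, so it does not yield O(file_appeal).
No premise or chain of K-axiom applications forces O(file_appeal), and none forces O(¬file_appeal). So file_appeal is neither obligatory nor forbidden under these norms.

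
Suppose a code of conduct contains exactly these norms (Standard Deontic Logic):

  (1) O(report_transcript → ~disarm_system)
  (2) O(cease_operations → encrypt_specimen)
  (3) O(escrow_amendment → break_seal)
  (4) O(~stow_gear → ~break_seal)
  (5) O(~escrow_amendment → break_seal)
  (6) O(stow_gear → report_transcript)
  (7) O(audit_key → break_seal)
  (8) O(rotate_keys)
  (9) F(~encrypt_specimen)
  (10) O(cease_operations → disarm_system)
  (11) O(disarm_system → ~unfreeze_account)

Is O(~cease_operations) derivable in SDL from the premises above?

By case analysis on ~escrow_amendment: premise 5 gives O(~escrow_amendment → break_seal) and premise 3 gives O(escrow_amendment → break_seal), so O(break_seal) either way.
Premise 4, O(~stow_gear → ~break_seal), contraposes to O(break_seal → stow_gear); with O(break_seal) we get O(stow_gear).
Applying K to premise 6 (O(stow_gear → report_transcript)) and O(stow_gear) yields O(report_transcript).
From O(report_transcript) and premise 1, O(report_transcript → ~disarm_system), we obtain O(~disarm_system).
The contrapositive of premise 10 (O(cease_operations → disarm_system)) is O(~disarm_system → ~cease_operations), and O(~disarm_system) is already established, so O(~cease_operations).
Premises 2, 7, 8, 9, 11 do not contribute to this derivation.
So O(~cease_operations) follows.

Yes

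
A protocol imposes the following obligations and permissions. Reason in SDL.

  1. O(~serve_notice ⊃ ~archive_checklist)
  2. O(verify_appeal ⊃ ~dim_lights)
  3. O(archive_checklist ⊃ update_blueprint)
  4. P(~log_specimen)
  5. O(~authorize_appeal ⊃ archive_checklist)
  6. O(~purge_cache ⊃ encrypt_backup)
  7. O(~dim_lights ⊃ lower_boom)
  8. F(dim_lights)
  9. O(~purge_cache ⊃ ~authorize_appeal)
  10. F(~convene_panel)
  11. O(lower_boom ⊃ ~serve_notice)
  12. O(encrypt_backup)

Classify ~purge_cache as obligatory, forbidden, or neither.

Premise 8 is F(dim_lights), i.e. O(~dim_lights).
Applying K to premise 7 (O(~dim_lights ⊃ lower_boom)) and O(~dim_lights) yields O(lower_boom).
From O(lower_boom) and premise 11, O(lower_boom ⊃ ~serve_notice), we obtain O(~serve_notice).
With premise 1, O(~serve_notice ⊃ ~archive_checklist), the K-axiom yields O(~archive_checklist).
Premise 5, O(~authorize_appeal ⊃ archive_checklist), contraposes to O(~archive_checklist ⊃ authorize_appeal); with O(~archive_checklist) we get O(authorize_appeal).
The contrapositive of premise 9 (O(~purge_cache ⊃ ~authorize_appeal)) is O(authorize_appeal ⊃ purge_cache), and O(authorize_appeal) is already established, so O(purge_cache).
Premises 2, 3, 4, 6, 10, 12 do not contribute to this derivation.
Thus O(purge_cache), which is F(~purge_cache): ~purge_cache is forbidden.

Forbidden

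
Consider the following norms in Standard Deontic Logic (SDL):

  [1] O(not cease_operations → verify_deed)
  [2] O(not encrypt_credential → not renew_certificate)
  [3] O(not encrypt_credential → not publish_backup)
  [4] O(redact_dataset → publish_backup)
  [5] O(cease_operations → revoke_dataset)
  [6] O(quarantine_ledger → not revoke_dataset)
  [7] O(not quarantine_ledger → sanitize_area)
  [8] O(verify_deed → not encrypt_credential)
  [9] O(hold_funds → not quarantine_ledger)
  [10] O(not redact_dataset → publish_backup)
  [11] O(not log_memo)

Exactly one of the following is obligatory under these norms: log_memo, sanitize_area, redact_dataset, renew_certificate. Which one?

sanitize_area

By case analysis on redact_dataset: premise 4 gives O(redact_dataset → publish_backup) and premise 10 gives O(not redact_dataset → publish_backup), so O(publish_backup) either way.
Premise 3, O(not encrypt_credential → not publish_backup), contraposes to O(publish_backup → encrypt_credential); with O(publish_backup) we get O(encrypt_credential).
The contrapositive of premise 8 (O(verify_deed → not encrypt_credential)) is O(encrypt_credential → not verify_deed), and O(encrypt_credential) is already established, so O(not verify_deed).
The contrapositive of premise 1 (O(not cease_operations → verify_deed)) is O(not verify_deed → cease_operations), and O(not verify_deed) is already established, so O(cease_operations).
With premise 5, O(cease_operations → revoke_dataset), the K-axiom yields O(revoke_dataset).
Premise 6, O(quarantine_ledger → not revoke_dataset), contraposes to O(revoke_dataset → not quarantine_ledger); with O(revoke_dataset) we get O(not quarantine_ledger).
Applying K to premise 7 (O(not quarantine_ledger → sanitize_area)) and O(not quarantine_ledger) yields O(sanitize_area).
So O(sanitize_area) holds — sanitize_area is obligatory. None of the other listed options is made obligatory by any chain of premises.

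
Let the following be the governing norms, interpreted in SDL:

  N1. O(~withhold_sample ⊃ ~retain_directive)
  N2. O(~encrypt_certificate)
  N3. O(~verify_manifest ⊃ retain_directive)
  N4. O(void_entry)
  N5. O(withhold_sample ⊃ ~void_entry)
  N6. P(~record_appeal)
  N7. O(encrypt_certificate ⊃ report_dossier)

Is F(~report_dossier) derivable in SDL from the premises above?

Premise 7 is O(encrypt_certificate ⊃ report_dossier), but O(encrypt_certificate) is not derivable from the premises, so it does not yield O(report_dossier).
No other premise forces O(report_dossier). An ideal world satisfying every premise can still have ~report_dossier true, so F(~report_dossier) is not derivable.

No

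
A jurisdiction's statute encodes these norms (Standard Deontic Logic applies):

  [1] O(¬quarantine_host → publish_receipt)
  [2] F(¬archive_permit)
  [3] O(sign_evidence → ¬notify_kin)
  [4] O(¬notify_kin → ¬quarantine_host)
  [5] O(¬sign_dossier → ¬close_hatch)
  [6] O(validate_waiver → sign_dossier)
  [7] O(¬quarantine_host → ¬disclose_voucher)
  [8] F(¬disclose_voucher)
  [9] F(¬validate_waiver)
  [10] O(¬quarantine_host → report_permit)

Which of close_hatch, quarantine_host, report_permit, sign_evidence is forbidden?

Premise 8, F(¬disclose_voucher), is equivalent to O(disclose_voucher).
Premise 7 is O(¬quarantine_host → ¬disclose_voucher); contrapositively O(disclose_voucher → quarantine_host). Since O(disclose_voucher) holds, K gives O(quarantine_host).
Premise 4, O(¬notify_kin → ¬quarantine_host), contraposes to O(quarantine_host → notify_kin); with O(quarantine_host) we get O(notify_kin).
The contrapositive of premise 3 (O(sign_evidence → ¬notify_kin)) is O(notify_kin → ¬sign_evidence), and O(notify_kin) is already established, so O(¬sign_evidence).
So O(¬sign_evidence) holds, i.e. sign_evidence is forbidden. None of the other listed options is forbidden under the premises.

sign_evidence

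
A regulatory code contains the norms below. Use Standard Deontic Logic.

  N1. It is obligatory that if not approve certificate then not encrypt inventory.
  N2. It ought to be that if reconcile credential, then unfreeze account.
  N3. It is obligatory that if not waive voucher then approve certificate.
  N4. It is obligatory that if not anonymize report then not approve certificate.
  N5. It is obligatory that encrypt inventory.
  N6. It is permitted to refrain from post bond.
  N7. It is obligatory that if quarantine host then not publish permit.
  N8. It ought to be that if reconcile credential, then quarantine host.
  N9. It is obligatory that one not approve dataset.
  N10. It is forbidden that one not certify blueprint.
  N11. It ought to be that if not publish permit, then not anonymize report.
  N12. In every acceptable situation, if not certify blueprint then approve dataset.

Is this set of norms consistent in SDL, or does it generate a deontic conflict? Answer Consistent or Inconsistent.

Premise 12 is O(¬certify_blueprint → approve_dataset), but O(¬certify_blueprint) is not derivable from the premises, so it does not yield O(approve_dataset).
So O(approve_dataset) is not derivable, and the apparent clash with O(¬approve_dataset) does not arise.
A world satisfying every obligation exists (e.g. anonymize_report=true, approve_certificate=true, approve_dataset=false, certify_blueprint=true, encrypt_inventory=true, post_bond=false, publish_permit=true, quarantine_host=false, reconcile_credential=false, unfreeze_account=false, waive_voucher=false); no atom is both obligatory and forbidden, so the set is consistent.

Consistent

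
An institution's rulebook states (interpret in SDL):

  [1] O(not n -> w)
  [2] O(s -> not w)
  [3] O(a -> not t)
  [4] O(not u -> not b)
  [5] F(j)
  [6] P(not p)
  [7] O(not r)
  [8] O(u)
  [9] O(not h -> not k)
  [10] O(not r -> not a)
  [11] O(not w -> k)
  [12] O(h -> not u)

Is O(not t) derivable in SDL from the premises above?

No

Premise 3 is O(a -> not t), but O(a) is not derivable from the premises, so it does not yield O(not t).
No other premise forces O(not t). An ideal world satisfying every premise can still have not t false, so O(not t) is not derivable.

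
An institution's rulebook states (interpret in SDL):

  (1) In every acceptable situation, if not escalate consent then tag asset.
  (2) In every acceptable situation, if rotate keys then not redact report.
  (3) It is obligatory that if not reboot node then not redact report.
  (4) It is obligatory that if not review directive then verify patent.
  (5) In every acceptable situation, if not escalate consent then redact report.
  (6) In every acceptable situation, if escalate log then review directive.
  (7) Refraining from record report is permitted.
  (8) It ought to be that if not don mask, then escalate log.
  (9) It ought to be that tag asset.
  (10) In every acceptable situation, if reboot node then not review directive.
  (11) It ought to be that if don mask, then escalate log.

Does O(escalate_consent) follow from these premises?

Yes

By case analysis on ¬don_mask: premise 8 gives O(¬don_mask → escalate_log) and premise 11 gives O(don_mask → escalate_log), so O(escalate_log) either way.
With premise 6, O(escalate_log → review_directive), the K-axiom yields O(review_directive).
Premise 10, O(reboot_node → ¬review_directive), contraposes to O(review_directive → ¬reboot_node); with O(review_directive) we get O(¬reboot_node).
Premise 3 is O(¬reboot_node → ¬redact_report); since O(¬reboot_node), deontic closure gives O(¬redact_report).
Premise 5, O(¬escalate_consent → redact_report), contraposes to O(¬redact_report → escalate_consent); with O(¬redact_report) we get O(escalate_consent).
Premises 1, 2, 4, 7, 9 do not contribute to this derivation.
So O(escalate_consent) follows.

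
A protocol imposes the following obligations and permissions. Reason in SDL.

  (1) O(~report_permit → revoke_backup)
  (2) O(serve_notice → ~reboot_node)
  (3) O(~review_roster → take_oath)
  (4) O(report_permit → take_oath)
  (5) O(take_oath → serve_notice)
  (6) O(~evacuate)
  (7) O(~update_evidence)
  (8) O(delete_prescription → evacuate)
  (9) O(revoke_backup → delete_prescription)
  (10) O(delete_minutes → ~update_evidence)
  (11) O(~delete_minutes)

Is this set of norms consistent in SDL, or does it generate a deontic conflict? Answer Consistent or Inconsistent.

Premise 10 is O(delete_minutes → ~update_evidence); even if O(~update_evidence) held, inferring O(delete_minutes) would be affirming the consequent — invalid.
So O(delete_minutes) is not derivable, and the apparent clash with O(~delete_minutes) does not arise.
A world satisfying every obligation exists (e.g. delete_minutes=false, delete_prescription=false, evacuate=false, reboot_node=false, report_permit=true, review_roster=false, revoke_backup=false, serve_notice=true, take_oath=true, update_evidence=false); no atom is both obligatory and forbidden, so the set is consistent.

Consistent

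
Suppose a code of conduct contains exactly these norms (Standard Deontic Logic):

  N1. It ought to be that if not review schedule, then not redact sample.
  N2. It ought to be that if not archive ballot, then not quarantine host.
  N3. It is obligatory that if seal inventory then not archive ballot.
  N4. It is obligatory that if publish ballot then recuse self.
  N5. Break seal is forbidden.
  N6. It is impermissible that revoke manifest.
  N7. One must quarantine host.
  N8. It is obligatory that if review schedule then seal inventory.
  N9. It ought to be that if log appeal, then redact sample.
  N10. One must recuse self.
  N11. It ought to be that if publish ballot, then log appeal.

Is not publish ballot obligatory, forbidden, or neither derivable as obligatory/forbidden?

Premise 7 gives O(quarantine_host).
Premise 2 is O(¬archive_ballot → ¬quarantine_host); contrapositively O(quarantine_host → archive_ballot). Since O(quarantine_host) holds, K gives O(archive_ballot).
Premise 3, O(seal_inventory → ¬archive_ballot), contraposes to O(archive_ballot → ¬seal_inventory); with O(archive_ballot) we get O(¬seal_inventory).
The contrapositive of premise 8 (O(review_schedule → seal_inventory)) is O(¬seal_inventory → ¬review_schedule), and O(¬seal_inventory) is already established, so O(¬review_schedule).
From O(¬review_schedule) and premise 1, O(¬review_schedule → ¬redact_sample), we obtain O(¬redact_sample).
Premise 9 is O(log_appeal → redact_sample); contrapositively O(¬redact_sample → ¬log_appeal). Since O(¬redact_sample) holds, K gives O(¬log_appeal).
Premise 11, O(publish_ballot → log_appeal), contraposes to O(¬log_appeal → ¬publish_ballot); with O(¬log_appeal) we get O(¬publish_ballot).
Premises 4, 5, 6, 10 do not contribute to this derivation.
Hence ¬publish_ballot is obligatory.

Obligatory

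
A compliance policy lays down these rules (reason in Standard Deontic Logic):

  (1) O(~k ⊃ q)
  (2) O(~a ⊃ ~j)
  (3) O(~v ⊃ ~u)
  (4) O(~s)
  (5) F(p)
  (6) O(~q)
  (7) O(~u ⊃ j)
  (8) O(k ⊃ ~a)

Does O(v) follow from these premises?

From premise 6 we have O(~q).
Premise 1, O(~k ⊃ q), contraposes to O(~q ⊃ k); with O(~q) we get O(k).
Premise 8 is O(k ⊃ ~a); since O(k), deontic closure gives O(~a).
Premise 2 is O(~a ⊃ ~j); since O(~a), deontic closure gives O(~j).
Premise 7 is O(~u ⊃ j); contrapositively O(~j ⊃ u). Since O(~j) holds, K gives O(u).
The contrapositive of premise 3 (O(~v ⊃ ~u)) is O(u ⊃ v), and O(u) is already established, so O(v).
Premises 4, 5 do not contribute to this derivation.
So O(v) follows.

Yes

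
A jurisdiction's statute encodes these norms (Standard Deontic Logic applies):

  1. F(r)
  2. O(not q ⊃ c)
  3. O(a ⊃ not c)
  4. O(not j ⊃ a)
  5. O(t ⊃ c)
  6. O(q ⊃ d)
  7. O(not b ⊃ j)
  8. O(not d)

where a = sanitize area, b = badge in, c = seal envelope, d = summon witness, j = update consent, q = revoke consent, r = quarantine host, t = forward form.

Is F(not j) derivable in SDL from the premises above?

Premise 8 states O(not d) outright.
The contrapositive of premise 6 (O(q ⊃ d)) is O(not d ⊃ not q), and O(not d) is already established, so O(not q).
Premise 2 is O(not q ⊃ c); since O(not q), deontic closure gives O(c).
The contrapositive of premise 3 (O(a ⊃ not c)) is O(c ⊃ not a), and O(c) is already established, so O(not a).
The contrapositive of premise 4 (O(not j ⊃ a)) is O(not a ⊃ j), and O(not a) is already established, so O(j).
Premises 1, 5, 7 do not contribute to this derivation.
So O(j) holds, i.e. F(not j). The claim follows.

Yes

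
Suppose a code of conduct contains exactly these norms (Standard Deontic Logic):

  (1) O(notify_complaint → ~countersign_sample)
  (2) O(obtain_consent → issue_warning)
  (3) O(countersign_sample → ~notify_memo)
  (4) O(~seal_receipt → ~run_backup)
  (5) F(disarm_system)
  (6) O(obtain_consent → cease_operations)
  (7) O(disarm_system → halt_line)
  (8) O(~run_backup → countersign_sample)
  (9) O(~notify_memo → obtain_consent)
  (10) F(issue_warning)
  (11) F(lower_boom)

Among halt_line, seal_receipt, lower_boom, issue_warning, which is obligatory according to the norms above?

seal_receipt

Premise 10 is F(issue_warning), i.e. O(~issue_warning).
Premise 2, O(obtain_consent → issue_warning), contraposes to O(~issue_warning → ~obtain_consent); with O(~issue_warning) we get O(~obtain_consent).
Premise 9 is O(~notify_memo → obtain_consent); contrapositively O(~obtain_consent → notify_memo). Since O(~obtain_consent) holds, K gives O(notify_memo).
Premise 3, O(countersign_sample → ~notify_memo), contraposes to O(notify_memo → ~countersign_sample); with O(notify_memo) we get O(~countersign_sample).
Premise 8 is O(~run_backup → countersign_sample); contrapositively O(~countersign_sample → run_backup). Since O(~countersign_sample) holds, K gives O(run_backup).
Premise 4 is O(~seal_receipt → ~run_backup); contrapositively O(run_backup → seal_receipt). Since O(run_backup) holds, K gives O(seal_receipt).
So O(seal_receipt) holds — seal_receipt is obligatory. None of the other listed options is made obligatory by any chain of premises.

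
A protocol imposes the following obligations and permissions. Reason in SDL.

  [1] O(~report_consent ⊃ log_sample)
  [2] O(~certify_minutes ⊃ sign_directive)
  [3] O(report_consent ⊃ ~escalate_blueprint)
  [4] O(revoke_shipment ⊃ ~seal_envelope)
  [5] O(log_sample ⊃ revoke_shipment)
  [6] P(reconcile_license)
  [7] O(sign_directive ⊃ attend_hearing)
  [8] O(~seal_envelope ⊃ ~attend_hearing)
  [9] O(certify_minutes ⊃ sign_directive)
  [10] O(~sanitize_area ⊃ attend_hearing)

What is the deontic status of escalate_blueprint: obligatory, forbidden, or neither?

Forbidden

Premises 2 and 9 cover both cases: O(~certify_minutes ⊃ sign_directive) and O(certify_minutes ⊃ sign_directive). Since ~certify_minutes ∨ certify_minutes is a tautology, O(sign_directive) follows.
From O(sign_directive) and premise 7, O(sign_directive ⊃ attend_hearing), we obtain O(attend_hearing).
Premise 8 is O(~seal_envelope ⊃ ~attend_hearing); contrapositively O(attend_hearing ⊃ seal_envelope). Since O(attend_hearing) holds, K gives O(seal_envelope).
Premise 4, O(revoke_shipment ⊃ ~seal_envelope), contraposes to O(seal_envelope ⊃ ~revoke_shipment); with O(seal_envelope) we get O(~revoke_shipment).
Premise 5 is O(log_sample ⊃ revoke_shipment); contrapositively O(~revoke_shipment ⊃ ~log_sample). Since O(~revoke_shipment) holds, K gives O(~log_sample).
The contrapositive of premise 1 (O(~report_consent ⊃ log_sample)) is O(~log_sample ⊃ report_consent), and O(~log_sample) is already established, so O(report_consent).
From O(report_consent) and premise 3, O(report_consent ⊃ ~escalate_blueprint), we obtain O(~escalate_blueprint).
Premises 6, 10 do not contribute to this derivation.
Thus O(~escalate_blueprint), which is F(escalate_blueprint): escalate_blueprint is forbidden.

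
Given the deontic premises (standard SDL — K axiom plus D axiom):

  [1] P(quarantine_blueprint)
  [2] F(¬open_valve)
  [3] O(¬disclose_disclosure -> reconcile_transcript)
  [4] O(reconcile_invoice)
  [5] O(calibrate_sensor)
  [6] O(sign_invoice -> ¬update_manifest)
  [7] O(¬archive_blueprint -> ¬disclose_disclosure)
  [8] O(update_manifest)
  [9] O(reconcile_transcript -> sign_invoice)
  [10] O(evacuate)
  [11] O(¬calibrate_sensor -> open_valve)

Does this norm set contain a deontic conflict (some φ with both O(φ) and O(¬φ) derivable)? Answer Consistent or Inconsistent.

Consistent

Premise 11 is O(¬calibrate_sensor -> open_valve); even if O(open_valve) held, inferring O(¬calibrate_sensor) would be affirming the consequent — invalid.
So O(¬calibrate_sensor) is not derivable, and the apparent clash with O(calibrate_sensor) does not arise.
A world satisfying every obligation exists (e.g. archive_blueprint=true, calibrate_sensor=true, disclose_disclosure=true, evacuate=true, open_valve=true, quarantine_blueprint=false, reconcile_invoice=true, reconcile_transcript=false, sign_invoice=false, update_manifest=true); no atom is both obligatory and forbidden, so the set is consistent.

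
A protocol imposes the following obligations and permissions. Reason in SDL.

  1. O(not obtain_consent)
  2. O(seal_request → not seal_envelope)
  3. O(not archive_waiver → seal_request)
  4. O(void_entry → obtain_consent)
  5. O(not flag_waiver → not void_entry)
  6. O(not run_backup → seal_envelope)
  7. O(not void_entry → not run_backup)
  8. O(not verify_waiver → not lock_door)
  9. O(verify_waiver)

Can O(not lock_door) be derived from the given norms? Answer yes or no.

Premise 8 is O(not verify_waiver → not lock_door), but O(not verify_waiver) is not derivable from the premises, so it does not yield O(not lock_door).
No other premise forces O(not lock_door). An ideal world satisfying every premise can still have not lock_door false, so O(not lock_door) is not derivable.

No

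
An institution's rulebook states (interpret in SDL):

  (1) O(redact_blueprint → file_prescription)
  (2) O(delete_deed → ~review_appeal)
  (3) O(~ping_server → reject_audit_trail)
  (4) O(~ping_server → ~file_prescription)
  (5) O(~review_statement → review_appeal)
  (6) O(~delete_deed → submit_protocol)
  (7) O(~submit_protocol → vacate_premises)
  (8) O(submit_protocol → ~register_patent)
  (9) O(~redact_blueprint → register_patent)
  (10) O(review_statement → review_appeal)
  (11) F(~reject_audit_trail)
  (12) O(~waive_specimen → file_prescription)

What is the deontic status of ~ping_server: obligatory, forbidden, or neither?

By case analysis on ~review_statement: premise 5 gives O(~review_statement → review_appeal) and premise 10 gives O(review_statement → review_appeal), so O(review_appeal) either way.
The contrapositive of premise 2 (O(delete_deed → ~review_appeal)) is O(review_appeal → ~delete_deed), and O(review_appeal) is already established, so O(~delete_deed).
Applying K to premise 6 (O(~delete_deed → submit_protocol)) and O(~delete_deed) yields O(submit_protocol).
Applying K to premise 8 (O(submit_protocol → ~register_patent)) and O(submit_protocol) yields O(~register_patent).
Premise 9 is O(~redact_blueprint → register_patent); contrapositively O(~register_patent → redact_blueprint). Since O(~register_patent) holds, K gives O(redact_blueprint).
Applying K to premise 1 (O(redact_blueprint → file_prescription)) and O(redact_blueprint) yields O(file_prescription).
Premise 4 is O(~ping_server → ~file_prescription); contrapositively O(file_prescription → ping_server). Since O(file_prescription) holds, K gives O(ping_server).
Premises 3, 7, 11, 12 do not contribute to this derivation.
Thus O(ping_server), which is F(~ping_server): ~ping_server is forbidden.

Forbidden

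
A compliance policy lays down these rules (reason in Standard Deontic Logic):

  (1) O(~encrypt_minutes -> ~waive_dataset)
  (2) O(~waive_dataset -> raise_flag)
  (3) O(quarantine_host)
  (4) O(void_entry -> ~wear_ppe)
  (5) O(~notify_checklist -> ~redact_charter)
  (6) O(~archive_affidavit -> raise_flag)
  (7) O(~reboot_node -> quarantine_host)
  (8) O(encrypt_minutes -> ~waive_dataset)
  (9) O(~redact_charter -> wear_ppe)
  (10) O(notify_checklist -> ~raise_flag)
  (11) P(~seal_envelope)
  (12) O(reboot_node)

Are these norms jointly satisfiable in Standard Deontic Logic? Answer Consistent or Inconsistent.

Premise 7 is O(~reboot_node -> quarantine_host); even if O(quarantine_host) held, inferring O(~reboot_node) would be affirming the consequent — invalid.
So O(~reboot_node) is not derivable, and the apparent clash with O(reboot_node) does not arise.
A world satisfying every obligation exists (e.g. archive_affidavit=false, encrypt_minutes=false, notify_checklist=false, quarantine_host=true, raise_flag=true, reboot_node=true, redact_charter=false, seal_envelope=false, void_entry=false, waive_dataset=false, wear_ppe=true); no atom is both obligatory and forbidden, so the set is consistent.

Consistent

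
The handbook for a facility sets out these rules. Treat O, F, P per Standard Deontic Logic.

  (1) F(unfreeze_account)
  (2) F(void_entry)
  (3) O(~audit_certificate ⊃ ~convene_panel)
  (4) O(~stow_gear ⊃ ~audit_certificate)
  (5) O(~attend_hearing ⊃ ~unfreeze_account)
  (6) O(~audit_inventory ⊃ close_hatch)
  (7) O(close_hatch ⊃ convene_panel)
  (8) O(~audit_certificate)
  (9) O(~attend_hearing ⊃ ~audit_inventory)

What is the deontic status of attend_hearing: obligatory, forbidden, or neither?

Premise 8 gives O(~audit_certificate).
Premise 3 is O(~audit_certificate ⊃ ~convene_panel); since O(~audit_certificate), deontic closure gives O(~convene_panel).
The contrapositive of premise 7 (O(close_hatch ⊃ convene_panel)) is O(~convene_panel ⊃ ~close_hatch), and O(~convene_panel) is already established, so O(~close_hatch).
Premise 6 is O(~audit_inventory ⊃ close_hatch); contrapositively O(~close_hatch ⊃ audit_inventory). Since O(~close_hatch) holds, K gives O(audit_inventory).
The contrapositive of premise 9 (O(~attend_hearing ⊃ ~audit_inventory)) is O(audit_inventory ⊃ attend_hearing), and O(audit_inventory) is already established, so O(attend_hearing).
Premises 1, 2, 4, 5 do not contribute to this derivation.
Hence attend_hearing is obligatory.

Obligatory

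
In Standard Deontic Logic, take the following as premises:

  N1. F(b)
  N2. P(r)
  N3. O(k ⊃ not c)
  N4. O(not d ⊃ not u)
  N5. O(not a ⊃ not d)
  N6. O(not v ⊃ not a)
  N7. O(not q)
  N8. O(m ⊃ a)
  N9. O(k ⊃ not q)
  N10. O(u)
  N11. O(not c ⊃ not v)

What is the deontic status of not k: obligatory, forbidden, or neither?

From premise 10 we have O(u).
The contrapositive of premise 4 (O(not d ⊃ not u)) is O(u ⊃ d), and O(u) is already established, so O(d).
Premise 5, O(not a ⊃ not d), contraposes to O(d ⊃ a); with O(d) we get O(a).
Premise 6, O(not v ⊃ not a), contraposes to O(a ⊃ v); with O(a) we get O(v).
Premise 11, O(not c ⊃ not v), contraposes to O(v ⊃ c); with O(v) we get O(c).
Premise 3 is O(k ⊃ not c); contrapositively O(c ⊃ not k). Since O(c) holds, K gives O(not k).
Premises 1, 2, 7, 8, 9 do not contribute to this derivation.
Hence not k is obligatory.

Obligatory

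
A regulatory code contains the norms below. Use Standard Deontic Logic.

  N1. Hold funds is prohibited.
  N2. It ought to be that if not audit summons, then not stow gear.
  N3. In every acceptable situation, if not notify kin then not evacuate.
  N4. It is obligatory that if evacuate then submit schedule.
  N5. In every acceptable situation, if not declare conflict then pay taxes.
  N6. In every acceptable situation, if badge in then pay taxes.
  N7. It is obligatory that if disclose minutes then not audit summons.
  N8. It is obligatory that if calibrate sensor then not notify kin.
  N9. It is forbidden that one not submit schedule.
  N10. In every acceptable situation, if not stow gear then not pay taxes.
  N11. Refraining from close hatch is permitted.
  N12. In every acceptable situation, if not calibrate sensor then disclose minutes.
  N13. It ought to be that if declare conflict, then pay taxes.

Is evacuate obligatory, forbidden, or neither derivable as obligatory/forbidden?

By case analysis on ¬declare_conflict: premise 5 gives O(¬declare_conflict → pay_taxes) and premise 13 gives O(declare_conflict → pay_taxes), so O(pay_taxes) either way.
Premise 10, O(¬stow_gear → ¬pay_taxes), contraposes to O(pay_taxes → stow_gear); with O(pay_taxes) we get O(stow_gear).
Premise 2 is O(¬audit_summons → ¬stow_gear); contrapositively O(stow_gear → audit_summons). Since O(stow_gear) holds, K gives O(audit_summons).
Premise 7 is O(disclose_minutes → ¬audit_summons); contrapositively O(audit_summons → ¬disclose_minutes). Since O(audit_summons) holds, K gives O(¬disclose_minutes).
The contrapositive of premise 12 (O(¬calibrate_sensor → disclose_minutes)) is O(¬disclose_minutes → calibrate_sensor), and O(¬disclose_minutes) is already established, so O(calibrate_sensor).
Applying K to premise 8 (O(calibrate_sensor → ¬notify_kin)) and O(calibrate_sensor) yields O(¬notify_kin).
Premise 3 is O(¬notify_kin → ¬evacuate); since O(¬notify_kin), deontic closure gives O(¬evacuate).
Premises 1, 4, 6, 9, 11 do not contribute to this derivation.
Thus O(¬evacuate), which is F(evacuate): evacuate is forbidden.

Forbidden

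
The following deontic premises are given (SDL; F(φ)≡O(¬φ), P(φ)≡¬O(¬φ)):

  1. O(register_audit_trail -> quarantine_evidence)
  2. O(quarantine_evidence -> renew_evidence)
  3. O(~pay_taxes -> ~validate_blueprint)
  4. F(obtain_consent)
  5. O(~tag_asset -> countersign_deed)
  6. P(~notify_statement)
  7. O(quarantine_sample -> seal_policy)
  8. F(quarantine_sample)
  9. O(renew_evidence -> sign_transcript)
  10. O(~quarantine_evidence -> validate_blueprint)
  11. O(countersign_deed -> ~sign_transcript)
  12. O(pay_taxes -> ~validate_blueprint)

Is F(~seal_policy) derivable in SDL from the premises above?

Premise 7 is O(quarantine_sample -> seal_policy), but O(quarantine_sample) is not derivable from the premises, so it does not yield O(seal_policy).
No other premise forces O(seal_policy). An ideal world satisfying every premise can still have ~seal_policy true, so F(~seal_policy) is not derivable.

No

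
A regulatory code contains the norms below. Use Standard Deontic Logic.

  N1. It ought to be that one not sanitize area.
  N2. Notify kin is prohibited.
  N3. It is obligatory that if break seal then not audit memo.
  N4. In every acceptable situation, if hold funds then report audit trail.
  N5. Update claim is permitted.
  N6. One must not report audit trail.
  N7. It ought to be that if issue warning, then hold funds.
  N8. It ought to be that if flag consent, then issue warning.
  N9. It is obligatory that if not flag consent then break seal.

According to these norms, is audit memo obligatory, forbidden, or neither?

Premise 6 is F(report_audit_trail), i.e. O(¬report_audit_trail).
Premise 4, O(hold_funds → report_audit_trail), contraposes to O(¬report_audit_trail → ¬hold_funds); with O(¬report_audit_trail) we get O(¬hold_funds).
The contrapositive of premise 7 (O(issue_warning → hold_funds)) is O(¬hold_funds → ¬issue_warning), and O(¬hold_funds) is already established, so O(¬issue_warning).
Premise 8, O(flag_consent → issue_warning), contraposes to O(¬issue_warning → ¬flag_consent); with O(¬issue_warning) we get O(¬flag_consent).
With premise 9, O(¬flag_consent → break_seal), the K-axiom yields O(break_seal).
Applying K to premise 3 (O(break_seal → ¬audit_memo)) and O(break_seal) yields O(¬audit_memo).
Premises 1, 2, 5 do not contribute to this derivation.
Thus O(¬audit_memo), which is F(audit_memo): audit_memo is forbidden.

Forbidden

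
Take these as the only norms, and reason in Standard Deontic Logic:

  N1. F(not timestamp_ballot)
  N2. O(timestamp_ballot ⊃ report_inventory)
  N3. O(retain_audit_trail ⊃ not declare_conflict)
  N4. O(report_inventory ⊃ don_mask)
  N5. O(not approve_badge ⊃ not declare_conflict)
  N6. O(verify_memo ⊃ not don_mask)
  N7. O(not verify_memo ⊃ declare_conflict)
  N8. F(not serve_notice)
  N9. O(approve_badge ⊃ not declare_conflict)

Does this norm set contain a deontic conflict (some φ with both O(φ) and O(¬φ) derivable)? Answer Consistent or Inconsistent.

Inconsistent

Premises 9 and 5 cover both cases: O(approve_badge ⊃ not declare_conflict) and O(not approve_badge ⊃ not declare_conflict). Since approve_badge ∨ not approve_badge is a tautology, O(not declare_conflict) follows.
Premise 7 is O(not verify_memo ⊃ declare_conflict); contrapositively O(not declare_conflict ⊃ verify_memo). Since O(not declare_conflict) holds, K gives O(verify_memo).
With premise 6, O(verify_memo ⊃ not don_mask), the K-axiom yields O(not don_mask).
The contrapositive of premise 4 (O(report_inventory ⊃ don_mask)) is O(not don_mask ⊃ not report_inventory), and O(not don_mask) is already established, so O(not report_inventory).
The contrapositive of premise 2 (O(timestamp_ballot ⊃ report_inventory)) is O(not report_inventory ⊃ not timestamp_ballot), and O(not report_inventory) is already established, so O(not timestamp_ballot).
Yet premise 1 is F(not timestamp_ballot), i.e. O(timestamp_ballot).
We now have both O(not timestamp_ballot) and O(timestamp_ballot) — timestamp_ballot is simultaneously obligatory and forbidden, violating the D-axiom.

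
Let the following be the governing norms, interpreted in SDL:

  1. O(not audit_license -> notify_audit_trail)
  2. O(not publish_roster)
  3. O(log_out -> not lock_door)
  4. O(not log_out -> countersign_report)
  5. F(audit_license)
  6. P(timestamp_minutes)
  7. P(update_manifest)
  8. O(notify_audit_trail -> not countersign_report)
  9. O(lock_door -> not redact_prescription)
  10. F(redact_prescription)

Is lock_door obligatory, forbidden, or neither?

Premise 5, F(audit_license), is equivalent to O(not audit_license).
From O(not audit_license) and premise 1, O(not audit_license -> notify_audit_trail), we obtain O(notify_audit_trail).
From O(notify_audit_trail) and premise 8, O(notify_audit_trail -> not countersign_report), we obtain O(not countersign_report).
Premise 4, O(not log_out -> countersign_report), contraposes to O(not countersign_report -> log_out); with O(not countersign_report) we get O(log_out).
Premise 3 is O(log_out -> not lock_door); since O(log_out), deontic closure gives O(not lock_door).
Premises 2, 6, 7, 9, 10 do not contribute to this derivation.
Thus O(not lock_door), which is F(lock_door): lock_door is forbidden.

Forbidden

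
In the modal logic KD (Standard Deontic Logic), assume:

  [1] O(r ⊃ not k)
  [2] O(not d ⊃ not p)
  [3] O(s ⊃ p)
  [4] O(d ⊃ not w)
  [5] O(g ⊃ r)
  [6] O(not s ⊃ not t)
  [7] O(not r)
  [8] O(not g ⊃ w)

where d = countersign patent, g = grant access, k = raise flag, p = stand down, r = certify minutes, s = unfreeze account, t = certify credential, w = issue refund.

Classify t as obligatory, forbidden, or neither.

Premise 7 states O(not r) outright.
The contrapositive of premise 5 (O(g ⊃ r)) is O(not r ⊃ not g), and O(not r) is already established, so O(not g).
Premise 8 is O(not g ⊃ w); since O(not g), deontic closure gives O(w).
The contrapositive of premise 4 (O(d ⊃ not w)) is O(w ⊃ not d), and O(w) is already established, so O(not d).
From O(not d) and premise 2, O(not d ⊃ not p), we obtain O(not p).
The contrapositive of premise 3 (O(s ⊃ p)) is O(not p ⊃ not s), and O(not p) is already established, so O(not s).
With premise 6, O(not s ⊃ not t), the K-axiom yields O(not t).
Premise 1 does not contribute to this derivation.
Thus O(not t), which is F(t): t is forbidden.

Forbidden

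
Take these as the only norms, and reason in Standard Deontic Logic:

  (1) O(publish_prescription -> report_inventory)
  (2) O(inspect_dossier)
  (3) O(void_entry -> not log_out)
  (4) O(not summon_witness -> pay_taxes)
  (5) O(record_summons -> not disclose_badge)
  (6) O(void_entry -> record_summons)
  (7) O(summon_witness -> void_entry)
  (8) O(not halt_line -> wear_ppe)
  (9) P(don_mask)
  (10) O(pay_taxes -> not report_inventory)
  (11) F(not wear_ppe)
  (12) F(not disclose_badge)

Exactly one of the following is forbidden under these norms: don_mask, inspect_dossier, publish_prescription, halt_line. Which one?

Premise 12, F(not disclose_badge), is equivalent to O(disclose_badge).
Premise 5 is O(record_summons -> not disclose_badge); contrapositively O(disclose_badge -> not record_summons). Since O(disclose_badge) holds, K gives O(not record_summons).
Premise 6, O(void_entry -> record_summons), contraposes to O(not record_summons -> not void_entry); with O(not record_summons) we get O(not void_entry).
Premise 7, O(summon_witness -> void_entry), contraposes to O(not void_entry -> not summon_witness); with O(not void_entry) we get O(not summon_witness).
Premise 4 is O(not summon_witness -> pay_taxes); since O(not summon_witness), deontic closure gives O(pay_taxes).
With premise 10, O(pay_taxes -> not report_inventory), the K-axiom yields O(not report_inventory).
Premise 1, O(publish_prescription -> report_inventory), contraposes to O(not report_inventory -> not publish_prescription); with O(not report_inventory) we get O(not publish_prescription).
So O(not publish_prescription) holds, i.e. publish_prescription is forbidden. None of the other listed options is forbidden under the premises.

publish_prescription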